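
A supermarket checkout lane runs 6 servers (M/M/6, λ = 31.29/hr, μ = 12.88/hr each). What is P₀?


a = λ/μ = 31.29/12.88 = 2.4293; ρ = a/c = 0.4049
Σ_{k=0}^{5} a^k/k! (terms k=0..5) = 1.00000 + 2.42935 + 2.95087 + 2.38956 + 1.45127 + 0.70513 = 10.92617
Tail: a^6/(6!(1−ρ)) = 205.55981/(720·0.5951) = 0.47974
P₀ = 1/(10.92617 + 0.47974) = 1/11.40591 = 0.087674

Final: 0.087674


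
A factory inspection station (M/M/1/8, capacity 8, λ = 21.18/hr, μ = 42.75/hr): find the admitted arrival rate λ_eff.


ρ = 0.4954; P_K = (1−ρ)ρ^8/(1−ρ^9) = 0.001835
λ_eff = λ(1 − P_K) = 21.18·(1 − 0.001835) = 21.18·0.998165 = 21.1411 /hr

Final: 21.1411 /hr


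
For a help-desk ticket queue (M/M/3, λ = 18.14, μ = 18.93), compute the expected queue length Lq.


a = λ/μ = 0.9583; ρ = a/3 = 0.3194
P₀ = 0.379810
Lq = P₀·a^c·ρ / (c!·(1−ρ)²) = 0.379810·0.87995·0.3194/(6·0.46319)
= 0.03841

Final: 0.03841


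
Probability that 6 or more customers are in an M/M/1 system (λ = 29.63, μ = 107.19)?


ρ = 29.63/107.19 = 0.2764
P(N ≥ n) = ρ^n = 0.2764^6 = 0.0004461

Final: 0.0004461


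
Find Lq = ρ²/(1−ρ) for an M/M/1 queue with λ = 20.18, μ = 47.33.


ρ = 20.18/47.33 = 0.4264
Lq = ρ²/(1−ρ) = 0.1818/0.5736 = 0.3169

Final: 0.3169


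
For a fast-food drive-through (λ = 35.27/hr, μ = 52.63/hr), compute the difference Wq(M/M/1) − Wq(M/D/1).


ρ = 35.27/52.63 = 0.6702
Wq(M/M/1) = ρ/(μ−λ) = 0.6702/17.36 = 0.03860 hr
Wq(M/D/1) = ρ/(2(μ−λ)) = 0.01930 hr
Savings = 0.03860 − 0.01930 = 0.01930 hr

Final: 0.01930 hr


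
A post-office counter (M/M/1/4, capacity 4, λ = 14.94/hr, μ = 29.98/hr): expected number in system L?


ρ = 14.94/29.98 = 0.4983
L = ρ[1 − (K+1)ρ^K + Kρ^(K+1)] / [(1−ρ)(1−ρ^(K+1))]
Numerator: 0.4983·(1 − 5·0.061670 + 4·0.030732) = 0.405930
Denominator: (0.5017)·(0.969268) = 0.486250
L = 0.405930/0.486250 = 0.8348

Final: 0.8348


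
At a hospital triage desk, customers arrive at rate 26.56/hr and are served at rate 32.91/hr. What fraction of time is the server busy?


ρ = λ/μ = 26.56/32.91 = 0.8070

Final: 0.8070


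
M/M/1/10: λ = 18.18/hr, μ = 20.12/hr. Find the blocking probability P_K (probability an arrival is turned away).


ρ = λ/μ = 18.18/20.12 = 0.9036
P_K = (1−ρ)ρ^K/(1−ρ^(K+1)) = (0.09642·0.362793)/(1 − 0.327812)
= 0.034981/0.672188 = 0.052041

Final: 0.052041


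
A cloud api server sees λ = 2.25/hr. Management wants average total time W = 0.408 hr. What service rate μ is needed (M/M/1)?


W = 1/(μ−λ) ⇒ μ − λ = 1/W = 1/0.408 = 2.4510
μ = λ + 1/W = 2.25 + 2.4510 = 4.7010 per hr

Final: 4.7010 /hr


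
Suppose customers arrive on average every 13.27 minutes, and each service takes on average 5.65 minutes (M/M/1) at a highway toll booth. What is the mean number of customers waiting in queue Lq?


λ = 60/13.27 = 4.5215 /hr
μ = 60/5.65 = 10.6195 /hr
ρ = λ/μ = 4.5215/10.6195 = 0.4258
Lq = ρ²/(1−ρ) = 0.1813/0.5742 = 0.3157

Final: 0.3157


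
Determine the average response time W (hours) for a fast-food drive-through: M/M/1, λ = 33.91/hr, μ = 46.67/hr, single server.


W = 1/(μ−λ) = 1/(46.67 − 33.91) = 1/12.76 = 0.07837 hr

Final: 0.07837 hr


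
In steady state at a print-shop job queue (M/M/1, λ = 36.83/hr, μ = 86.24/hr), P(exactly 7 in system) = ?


ρ = 36.83/86.24 = 0.4271
P_n = (1−ρ)·ρ^n = (1 − 0.4271)·0.4271^7 = 0.5729·0.002591 = 0.001484

Final: 0.001484


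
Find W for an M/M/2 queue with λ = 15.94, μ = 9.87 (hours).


a = 1.6150; ρ = 0.8075; P₀ = 0.106502
Lq = P₀·a^c·ρ/(c!(1−ρ)²) = 3.02649
Wq = Lq/λ = 3.02649/15.94 = 0.18987 hr
W = Wq + 1/μ = 0.18987 + 0.10132 = 0.29118 hr

Final: 0.29118 hr


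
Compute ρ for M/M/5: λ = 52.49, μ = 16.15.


ρ = λ/(cμ) = 52.49/(5·16.15) = 52.49/80.75 = 0.6500

Final: 0.6500


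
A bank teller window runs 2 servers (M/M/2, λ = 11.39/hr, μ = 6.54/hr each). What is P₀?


a = λ/μ = 11.39/6.54 = 1.7416; ρ = a/c = 0.8708
Σ_{k=0}^{1} a^k/k! (terms k=0..1) = 1.00000 + 1.74159 = 2.74159
Tail: a^2/(2!(1−ρ)) = 3.03314/(2·0.1292) = 11.73770
P₀ = 1/(2.74159 + 11.73770) = 1/14.47929 = 0.069064

Final: 0.069064


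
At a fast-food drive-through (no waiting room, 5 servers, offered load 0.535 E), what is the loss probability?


B(c,a) = (a^c/c!) / Σ_{k=0}^{c} a^k/k!
a^5/5! = 0.0003652
Σ terms (k=0..5): 1.00000 + 0.53500 + 0.14311 + 0.02552 + 0.003414 + 0.0003652 = 1.707413
B = 0.0003652/1.707413 = 0.0002139

Final: 0.0002139


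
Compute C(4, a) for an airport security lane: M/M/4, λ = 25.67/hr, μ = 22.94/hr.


a = λ/μ = 1.1190; ρ = a/4 = 0.2798
P₀ = 0.325804 (from M/M/c formula)
C(c,a) = [a^c/(c!(1−ρ))]·P₀ = [1.56794/(24·0.7202)]·0.325804
= 0.09071·0.325804 = 0.029552

Final: 0.029552


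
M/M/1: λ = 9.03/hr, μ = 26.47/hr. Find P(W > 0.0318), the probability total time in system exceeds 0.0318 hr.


W ~ Exponential(μ−λ) for M/M/1.
μ − λ = 26.47 − 9.03 = 17.4400
P(W > t) = e^{−(μ−λ)t} = e^{−0.5546} = 0.574307

Final: 0.574307


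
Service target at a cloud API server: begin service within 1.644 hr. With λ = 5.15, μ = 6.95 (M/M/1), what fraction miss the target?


ρ = 5.15/6.95 = 0.7410
P(Wq > t) = ρ·e^{−(μ−λ)t} = 0.7410·e^{−2.9592}
= 0.7410·0.051860 = 0.038429

Final: 0.038429


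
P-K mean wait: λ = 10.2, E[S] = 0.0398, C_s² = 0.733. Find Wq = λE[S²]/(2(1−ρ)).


ρ = λ·E[S] = 10.2·0.0398 = 0.4060
E[S²] = E[S]²(1+C_s²) = 0.0398²·(1+0.733) = 0.002745
Wq = λ·E[S²]/(2(1−ρ)) = 10.2·0.002745/(2·0.5940) = 0.02357 hr

Final: 0.02357 hr


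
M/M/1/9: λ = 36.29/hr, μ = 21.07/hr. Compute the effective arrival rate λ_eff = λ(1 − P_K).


ρ = 1.7224; P_K = (1−ρ)ρ^9/(1−ρ^10) = 0.421233
λ_eff = λ(1 − P_K) = 36.29·(1 − 0.421233) = 36.29·0.578767 = 21.0035 /hr

Final: 21.0035 /hr


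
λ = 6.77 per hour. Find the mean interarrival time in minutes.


Mean interarrival time = 1/λ = 1/6.77 hour = 0.14771 hour
In minutes: 0.14771 × 60 = 8.8626 min

Final: 8.8626 min


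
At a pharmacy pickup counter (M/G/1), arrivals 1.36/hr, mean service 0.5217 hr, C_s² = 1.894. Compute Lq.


ρ = λ·E[S] = 1.36·0.5217 = 0.7095
Lq = ρ²(1+C_s²)/(2(1−ρ)) = 0.5034·(1+1.894)/(2·0.2905)
= 0.5034·2.8940/0.5810 = 2.50761

Final: 2.50761


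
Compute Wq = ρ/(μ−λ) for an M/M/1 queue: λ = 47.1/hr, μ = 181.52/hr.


ρ = 47.1/181.52 = 0.2595
Wq = ρ/(μ−λ) = 0.2595/(181.52 − 47.1) = 0.2595/134.42 = 0.001930 hr

Final: 0.001930 hr


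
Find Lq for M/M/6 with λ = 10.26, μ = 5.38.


a = λ/μ = 1.9071; ρ = a/6 = 0.3178
P₀ = 0.148352
Lq = P₀·a^c·ρ / (c!·(1−ρ)²) = 0.148352·48.10503·0.3178/(720·0.46534)
= 0.006770

Final: 0.006770


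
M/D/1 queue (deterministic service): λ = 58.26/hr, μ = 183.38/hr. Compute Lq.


ρ = 58.26/183.38 = 0.3177
M/D/1: Lq = ρ²/(2(1−ρ)) = 0.1009/(2·0.6823) = 0.07397

Final: 0.07397


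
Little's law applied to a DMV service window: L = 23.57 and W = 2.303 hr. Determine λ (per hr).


λ = L/W = 23.57/2.303 = 10.2345 /hr

Final: 10.2345 /hr


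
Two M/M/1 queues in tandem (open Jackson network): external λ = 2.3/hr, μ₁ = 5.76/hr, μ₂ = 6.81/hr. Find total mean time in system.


Each node sees arrival rate λ = 2.3/hr (tandem ⇒ throughput preserved).
W₁ = 1/(μ₁−λ) = 1/(5.76−2.3) = 0.28902 hr
W₂ = 1/(μ₂−λ) = 1/(6.81−2.3) = 0.22173 hr
W_total = W₁ + W₂ = 0.28902 + 0.22173 = 0.51075 hr

Final: 0.51075 hr


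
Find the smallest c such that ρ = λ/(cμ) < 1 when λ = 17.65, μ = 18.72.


Stability requires cμ > λ ⇔ c > λ/μ.
λ/μ = 17.65/18.72 = 0.9428
Minimum integer c = ⌊0.9428⌋ + 1 = 1
Check: 1·18.72 = 18.72 > 17.65, while 0·18.72 = 0.00 ≤ 17.65

Final: 1 servers


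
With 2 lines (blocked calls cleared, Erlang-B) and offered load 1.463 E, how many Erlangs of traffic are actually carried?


B(2,1.463) = 0.302895 (Erlang-B)
Carried load = a(1 − B) = 1.463·(1 − 0.302895) = 1.463·0.697105 = 1.0199 E

Final: 1.0199 Erlangs


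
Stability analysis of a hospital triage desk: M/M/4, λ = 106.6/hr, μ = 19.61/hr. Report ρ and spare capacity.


Total capacity cμ = 4·19.61 = 78.44/hr
ρ = λ/(cμ) = 106.6/78.44 = 1.3590
Stable ⇔ ρ < 1: NO
Spare capacity = cμ − λ = 78.44 − 106.6 = -28.16/hr

Final: ρ = 1.3590; unstable; margin = -28.16/hr


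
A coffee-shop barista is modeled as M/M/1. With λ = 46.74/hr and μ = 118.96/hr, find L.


ρ = λ/μ = 46.74/118.96 = 0.3929
L = ρ/(1−ρ) = 0.3929/(1 − 0.3929) = 0.3929/0.6071 = 0.6472

Final: 0.6472


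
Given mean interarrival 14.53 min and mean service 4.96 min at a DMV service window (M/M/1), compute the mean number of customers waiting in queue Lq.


λ = 60/14.53 = 4.1294 /hr
μ = 60/4.96 = 12.0968 /hr
ρ = λ/μ = 4.1294/12.0968 = 0.3414
Lq = ρ²/(1−ρ) = 0.1165/0.6586 = 0.1769

Final: 0.1769


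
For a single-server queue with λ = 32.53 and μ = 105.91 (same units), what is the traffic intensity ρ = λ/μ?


ρ = λ/μ = 32.53/105.91 = 0.3071

Final: 0.3071


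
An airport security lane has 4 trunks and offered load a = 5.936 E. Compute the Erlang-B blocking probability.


B(c,a) = (a^c/c!) / Σ_{k=0}^{c} a^k/k!
a^4/4! = 51.732603
Σ terms (k=0..4): 1.00000 + 5.93600 + 17.61805 + 34.86024 + 51.73260 = 111.146895
B = 51.732603/111.146895 = 0.465444

Final: 0.465444


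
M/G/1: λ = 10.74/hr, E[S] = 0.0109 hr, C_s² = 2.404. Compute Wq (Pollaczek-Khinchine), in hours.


ρ = λ·E[S] = 10.74·0.0109 = 0.1171
E[S²] = E[S]²(1+C_s²) = 0.0109²·(1+2.404) = 0.0004044
Wq = λ·E[S²]/(2(1−ρ)) = 10.74·0.0004044/(2·0.8829) = 0.002460 hr

Final: 0.002460 hr


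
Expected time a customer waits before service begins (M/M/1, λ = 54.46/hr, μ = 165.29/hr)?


ρ = 54.46/165.29 = 0.3295
Wq = ρ/(μ−λ) = 0.3295/(165.29 − 54.46) = 0.3295/110.83 = 0.002973 hr

Final: 0.002973 hr


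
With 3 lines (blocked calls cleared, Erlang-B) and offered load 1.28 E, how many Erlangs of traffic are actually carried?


B(3,1.28) = 0.101349 (Erlang-B)
Carried load = a(1 − B) = 1.28·(1 − 0.101349) = 1.28·0.898651 = 1.1503 E

Final: 1.1503 Erlangs


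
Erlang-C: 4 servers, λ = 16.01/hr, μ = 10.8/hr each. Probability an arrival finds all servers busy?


a = λ/μ = 1.4824; ρ = a/4 = 0.3706
P₀ = 0.225032 (from M/M/c formula)
C(c,a) = [a^c/(c!(1−ρ))]·P₀ = [4.82915/(24·0.6294)]·0.225032
= 0.31969·0.225032 = 0.071941

Final: 0.071941


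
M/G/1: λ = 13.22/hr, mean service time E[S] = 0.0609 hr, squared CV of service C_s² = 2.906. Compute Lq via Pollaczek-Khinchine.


ρ = λ·E[S] = 13.22·0.0609 = 0.8051
Lq = ρ²(1+C_s²)/(2(1−ρ)) = 0.6482·(1+2.906)/(2·0.1949)
= 0.6482·3.9060/0.3898 = 6.49506

Final: 6.49506


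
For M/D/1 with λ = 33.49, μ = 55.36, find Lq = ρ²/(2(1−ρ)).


ρ = 33.49/55.36 = 0.6049
M/D/1: Lq = ρ²/(2(1−ρ)) = 0.3660/(2·0.3951) = 0.46319

Final: 0.46319


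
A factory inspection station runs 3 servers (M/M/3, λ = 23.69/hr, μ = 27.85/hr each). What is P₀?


a = λ/μ = 23.69/27.85 = 0.8506; ρ = a/c = 0.2835
Σ_{k=0}^{2} a^k/k! (terms k=0..2) = 1.00000 + 0.85063 + 0.36178 = 2.21241
Tail: a^3/(3!(1−ρ)) = 0.61549/(6·0.7165) = 0.14318
P₀ = 1/(2.21241 + 0.14318) = 1/2.35559 = 0.424522

Final: 0.424522


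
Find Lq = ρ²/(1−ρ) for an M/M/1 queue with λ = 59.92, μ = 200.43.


ρ = 59.92/200.43 = 0.2990
Lq = ρ²/(1−ρ) = 0.08938/0.7010 = 0.1275

Final: 0.1275


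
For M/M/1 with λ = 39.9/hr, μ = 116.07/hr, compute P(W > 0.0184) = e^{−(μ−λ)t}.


W ~ Exponential(μ−λ) for M/M/1.
μ − λ = 116.07 − 39.9 = 76.1700
P(W > t) = e^{−(μ−λ)t} = e^{−1.4015} = 0.246220

Final: 0.246220


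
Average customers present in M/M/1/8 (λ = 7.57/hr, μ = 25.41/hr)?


ρ = 7.57/25.41 = 0.2979
L = ρ[1 − (K+1)ρ^K + Kρ^(K+1)] / [(1−ρ)(1−ρ^(K+1))]
Numerator: 0.2979·(1 − 9·0.00006205 + 8·0.00001849) = 0.297792
Denominator: (0.7021)·(0.999982) = 0.702073
L = 0.297792/0.702073 = 0.4242

Final: 0.4242


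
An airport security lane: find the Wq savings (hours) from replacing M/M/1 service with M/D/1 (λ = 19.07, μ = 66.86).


ρ = 19.07/66.86 = 0.2852
Wq(M/M/1) = ρ/(μ−λ) = 0.2852/47.79 = 0.005968 hr
Wq(M/D/1) = ρ/(2(μ−λ)) = 0.002984 hr
Savings = 0.005968 − 0.002984 = 0.002984 hr

Final: 0.002984 hr


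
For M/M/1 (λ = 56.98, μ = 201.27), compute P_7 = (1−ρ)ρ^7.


ρ = 56.98/201.27 = 0.2831
P_n = (1−ρ)·ρ^n = (1 − 0.2831)·0.2831^7 = 0.7169·0.0001457 = 0.0001045

Final: 0.0001045


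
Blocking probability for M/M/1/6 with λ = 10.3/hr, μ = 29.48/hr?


ρ = λ/μ = 10.3/29.48 = 0.3494
P_K = (1−ρ)ρ^K/(1−ρ^(K+1)) = (0.6506·0.001819)/(1 − 0.0006356)
= 0.001184/0.999364 = 0.001184

Final: 0.001184


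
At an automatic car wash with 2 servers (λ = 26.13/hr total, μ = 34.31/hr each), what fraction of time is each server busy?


ρ = λ/(cμ) = 26.13/(2·34.31) = 26.13/68.62 = 0.3808

Final: 0.3808


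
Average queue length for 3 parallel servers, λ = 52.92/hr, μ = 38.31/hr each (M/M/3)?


a = λ/μ = 1.3814; ρ = a/3 = 0.4605
P₀ = 0.240983
Lq = P₀·a^c·ρ / (c!·(1−ρ)²) = 0.240983·2.63586·0.4605/(6·0.29111)
= 0.16745

Final: 0.16745


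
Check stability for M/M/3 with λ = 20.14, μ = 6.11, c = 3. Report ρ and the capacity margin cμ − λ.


Total capacity cμ = 3·6.11 = 18.33/hr
ρ = λ/(cμ) = 20.14/18.33 = 1.0987
Stable ⇔ ρ < 1: NO
Spare capacity = cμ − λ = 18.33 − 20.14 = -1.81/hr

Final: ρ = 1.0987; unstable; margin = -1.81/hr


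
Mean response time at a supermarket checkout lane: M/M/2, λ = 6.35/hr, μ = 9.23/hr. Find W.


a = 0.6880; ρ = 0.3440; P₀ = 0.488110
Lq = P₀·a^c·ρ/(c!(1−ρ)²) = 0.09233
Wq = Lq/λ = 0.09233/6.35 = 0.01454 hr
W = Wq + 1/μ = 0.01454 + 0.10834 = 0.12288 hr

Final: 0.12288 hr


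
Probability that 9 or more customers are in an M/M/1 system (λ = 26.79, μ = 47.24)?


ρ = 26.79/47.24 = 0.5671
P(N ≥ n) = ρ^n = 0.5671^9 = 0.006067

Final: 0.006067


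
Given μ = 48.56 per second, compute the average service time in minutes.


Mean service time = 1/μ = 1/48.56 second = 0.02059 second
In minutes: 0.02059 × 0.0166667 = 0.0003432 min

Final: 0.0003432 min


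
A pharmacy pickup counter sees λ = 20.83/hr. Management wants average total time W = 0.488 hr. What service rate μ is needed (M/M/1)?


W = 1/(μ−λ) ⇒ μ − λ = 1/W = 1/0.488 = 2.0492
μ = λ + 1/W = 20.83 + 2.0492 = 22.8792 per hr

Final: 22.8792 /hr


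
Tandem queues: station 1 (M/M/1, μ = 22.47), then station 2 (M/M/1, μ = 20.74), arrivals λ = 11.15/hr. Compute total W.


Each node sees arrival rate λ = 11.15/hr (tandem ⇒ throughput preserved).
W₁ = 1/(μ₁−λ) = 1/(22.47−11.15) = 0.08834 hr
W₂ = 1/(μ₂−λ) = 1/(20.74−11.15) = 0.10428 hr
W_total = W₁ + W₂ = 0.08834 + 0.10428 = 0.19261 hr

Final: 0.19261 hr


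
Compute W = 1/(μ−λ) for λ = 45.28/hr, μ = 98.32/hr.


W = 1/(μ−λ) = 1/(98.32 − 45.28) = 1/53.04 = 0.01885 hr

Final: 0.01885 hr


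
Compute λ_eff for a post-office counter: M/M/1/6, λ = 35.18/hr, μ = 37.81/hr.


ρ = 0.9304; P_K = (1−ρ)ρ^6/(1−ρ^7) = 0.113884
λ_eff = λ(1 − P_K) = 35.18·(1 − 0.113884) = 35.18·0.886116 = 31.1735 /hr

Final: 31.1735 /hr


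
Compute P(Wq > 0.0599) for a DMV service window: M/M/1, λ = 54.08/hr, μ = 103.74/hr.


ρ = 54.08/103.74 = 0.5213
P(Wq > t) = ρ·e^{−(μ−λ)t} = 0.5213·e^{−2.9746}
= 0.5213·0.051066 = 0.026621

Final: 0.026621


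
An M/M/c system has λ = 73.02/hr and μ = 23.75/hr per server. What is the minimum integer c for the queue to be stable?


Stability requires cμ > λ ⇔ c > λ/μ.
λ/μ = 73.02/23.75 = 3.0745
Minimum integer c = ⌊3.0745⌋ + 1 = 4
Check: 4·23.75 = 95.00 > 73.02, while 3·23.75 = 71.25 ≤ 73.02

Final: 4 servers


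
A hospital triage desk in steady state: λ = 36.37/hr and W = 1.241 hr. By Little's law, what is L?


L = λW = 36.37·1.241 = 45.1352

Final: 45.1352


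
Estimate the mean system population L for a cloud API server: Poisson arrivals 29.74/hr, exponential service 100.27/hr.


ρ = λ/μ = 29.74/100.27 = 0.2966
L = ρ/(1−ρ) = 0.2966/(1 − 0.2966) = 0.2966/0.7034 = 0.4217

Final: 0.4217


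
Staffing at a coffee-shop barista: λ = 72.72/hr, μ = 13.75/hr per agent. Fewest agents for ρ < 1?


Stability requires cμ > λ ⇔ c > λ/μ.
λ/μ = 72.72/13.75 = 5.2887
Minimum integer c = ⌊5.2887⌋ + 1 = 6
Check: 6·13.75 = 82.50 > 72.72, while 5·13.75 = 68.75 ≤ 72.72

Final: 6 servers


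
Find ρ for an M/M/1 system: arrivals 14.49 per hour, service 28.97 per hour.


ρ = λ/μ = 14.49/28.97 = 0.5002

Final: 0.5002


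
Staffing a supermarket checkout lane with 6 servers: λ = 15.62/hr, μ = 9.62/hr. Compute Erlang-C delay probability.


a = λ/μ = 1.6237; ρ = a/6 = 0.2706
P₀ = 0.197087 (from M/M/c formula)
C(c,a) = [a^c/(c!(1−ρ))]·P₀ = [18.32465/(720·0.7294)]·0.197087
= 0.03489·0.197087 = 0.006877

Final: 0.006877


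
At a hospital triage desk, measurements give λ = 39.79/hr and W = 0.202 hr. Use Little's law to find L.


L = λW = 39.79·0.202 = 8.0376

Final: 8.0376


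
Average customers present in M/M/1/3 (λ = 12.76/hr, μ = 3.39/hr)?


ρ = 12.76/3.39 = 3.7640
L = ρ[1 − (K+1)ρ^K + Kρ^(K+1)] / [(1−ρ)(1−ρ^(K+1))]
Numerator: 3.7640·(1 − 4·53.327709 + 3·200.726127) = 1467.466034
Denominator: (-2.7640)·(-199.726127) = 552.045371
L = 1467.466034/552.045371 = 2.6582

Final: 2.6582


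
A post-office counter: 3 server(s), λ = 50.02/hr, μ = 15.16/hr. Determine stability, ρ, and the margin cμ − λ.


Total capacity cμ = 3·15.16 = 45.48/hr
ρ = λ/(cμ) = 50.02/45.48 = 1.0998
Stable ⇔ ρ < 1: NO
Spare capacity = cμ − λ = 45.48 − 50.02 = -4.54/hr

Final: ρ = 1.0998; unstable; margin = -4.54/hr


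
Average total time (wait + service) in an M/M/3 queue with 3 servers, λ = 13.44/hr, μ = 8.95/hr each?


a = 1.5017; ρ = 0.5006; P₀ = 0.210118
Lq = P₀·a^c·ρ/(c!(1−ρ)²) = 0.23797
Wq = Lq/λ = 0.23797/13.44 = 0.01771 hr
W = Wq + 1/μ = 0.01771 + 0.11173 = 0.12944 hr

Final: 0.12944 hr


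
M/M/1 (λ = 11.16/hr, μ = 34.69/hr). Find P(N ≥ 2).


ρ = 11.16/34.69 = 0.3217
P(N ≥ n) = ρ^n = 0.3217^2 = 0.103495

Final: 0.103495


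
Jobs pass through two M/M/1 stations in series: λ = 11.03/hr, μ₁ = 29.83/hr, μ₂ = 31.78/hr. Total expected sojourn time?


Each node sees arrival rate λ = 11.03/hr (tandem ⇒ throughput preserved).
W₁ = 1/(μ₁−λ) = 1/(29.83−11.03) = 0.05319 hr
W₂ = 1/(μ₂−λ) = 1/(31.78−11.03) = 0.04819 hr
W_total = W₁ + W₂ = 0.05319 + 0.04819 = 0.10138 hr

Final: 0.10138 hr


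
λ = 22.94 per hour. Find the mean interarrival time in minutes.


Mean interarrival time = 1/λ = 1/22.94 hour = 0.04359 hour
In minutes: 0.04359 × 60 = 2.6155 min

Final: 2.6155 min


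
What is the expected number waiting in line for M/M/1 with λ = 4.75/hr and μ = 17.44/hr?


ρ = 4.75/17.44 = 0.2724
Lq = ρ²/(1−ρ) = 0.07418/0.7276 = 0.1019

Final: 0.1019


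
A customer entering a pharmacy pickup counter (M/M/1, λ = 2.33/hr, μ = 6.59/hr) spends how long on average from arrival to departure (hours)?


W = 1/(μ−λ) = 1/(6.59 − 2.33) = 1/4.26 = 0.2347 hr

Final: 0.2347 hr


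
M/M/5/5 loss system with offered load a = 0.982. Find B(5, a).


B(c,a) = (a^c/c!) / Σ_{k=0}^{c} a^k/k!
a^5/5! = 0.007610
Σ terms (k=0..5): 1.00000 + 0.98200 + 0.48216 + 0.15783 + 0.03875 + 0.007610 = 2.668346
B = 0.007610/2.668346 = 0.002852

Final: 0.002852


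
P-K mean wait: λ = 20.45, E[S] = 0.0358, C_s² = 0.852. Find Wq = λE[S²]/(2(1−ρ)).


ρ = λ·E[S] = 20.45·0.0358 = 0.7321
E[S²] = E[S]²(1+C_s²) = 0.0358²·(1+0.852) = 0.002374
Wq = λ·E[S²]/(2(1−ρ)) = 20.45·0.002374/(2·0.2679) = 0.09060 hr

Final: 0.09060 hr


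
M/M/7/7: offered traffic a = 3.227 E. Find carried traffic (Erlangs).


B(7,3.227) = 0.029201 (Erlang-B)
Carried load = a(1 − B) = 3.227·(1 − 0.029201) = 3.227·0.970799 = 3.1328 E

Final: 3.1328 Erlangs


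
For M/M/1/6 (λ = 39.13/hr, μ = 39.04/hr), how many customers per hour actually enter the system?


ρ = 1.0023; P_K = (1−ρ)ρ^6/(1−ρ^7) = 0.143846
λ_eff = λ(1 − P_K) = 39.13·(1 − 0.143846) = 39.13·0.856154 = 33.5013 /hr

Final: 33.5013 /hr


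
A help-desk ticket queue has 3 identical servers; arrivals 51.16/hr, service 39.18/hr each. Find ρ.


ρ = λ/(cμ) = 51.16/(3·39.18) = 51.16/117.54 = 0.4353

Final: 0.4353


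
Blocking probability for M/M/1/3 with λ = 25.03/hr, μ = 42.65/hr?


ρ = λ/μ = 25.03/42.65 = 0.5869
P_K = (1−ρ)ρ^K/(1−ρ^(K+1)) = (0.4131·0.202128)/(1 − 0.118623)
= 0.083505/0.881377 = 0.094744

Final: 0.094744


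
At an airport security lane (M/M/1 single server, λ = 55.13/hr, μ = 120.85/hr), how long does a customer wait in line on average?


ρ = 55.13/120.85 = 0.4562
Wq = ρ/(μ−λ) = 0.4562/(120.85 − 55.13) = 0.4562/65.72 = 0.006941 hr

Final: 0.006941 hr


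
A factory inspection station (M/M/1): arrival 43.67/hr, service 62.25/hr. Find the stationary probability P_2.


ρ = 43.67/62.25 = 0.7015
P_n = (1−ρ)·ρ^n = (1 − 0.7015)·0.7015^2 = 0.2985·0.492139 = 0.146891

Final: 0.146891


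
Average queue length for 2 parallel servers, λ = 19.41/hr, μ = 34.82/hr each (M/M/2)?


a = λ/μ = 0.5574; ρ = a/2 = 0.2787
P₀ = 0.564065
Lq = P₀·a^c·ρ / (c!·(1−ρ)²) = 0.564065·0.31074·0.2787/(2·0.52025)
= 0.04695

Final: 0.04695


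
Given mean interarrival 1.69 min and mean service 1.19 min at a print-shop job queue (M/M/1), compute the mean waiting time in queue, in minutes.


λ = 60/1.69 = 35.5030 /hr
μ = 60/1.19 = 50.4202 /hr
ρ = λ/μ = 35.5030/50.4202 = 0.7041
Wq = ρ/(μ−λ) = 0.7041/(50.4202−35.5030) = 0.04720 hr
In minutes: 0.04720·60 = 2.832 min

Final: 2.832 min


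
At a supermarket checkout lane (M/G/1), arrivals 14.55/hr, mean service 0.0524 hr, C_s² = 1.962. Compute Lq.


ρ = λ·E[S] = 14.55·0.0524 = 0.7624
Lq = ρ²(1+C_s²)/(2(1−ρ)) = 0.5813·(1+1.962)/(2·0.2376)
= 0.5813·2.9620/0.4752 = 3.62355

Final: 3.62355


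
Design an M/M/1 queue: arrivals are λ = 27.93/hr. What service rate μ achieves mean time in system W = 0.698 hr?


W = 1/(μ−λ) ⇒ μ − λ = 1/W = 1/0.698 = 1.4327
μ = λ + 1/W = 27.93 + 1.4327 = 29.3627 per hr

Final: 29.3627 /hr


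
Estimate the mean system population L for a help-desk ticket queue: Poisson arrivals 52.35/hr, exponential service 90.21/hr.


ρ = λ/μ = 52.35/90.21 = 0.5803
L = ρ/(1−ρ) = 0.5803/(1 − 0.5803) = 0.5803/0.4197 = 1.3827

Final: 1.3827


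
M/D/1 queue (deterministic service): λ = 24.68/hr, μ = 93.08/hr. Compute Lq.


ρ = 24.68/93.08 = 0.2651
M/D/1: Lq = ρ²/(2(1−ρ)) = 0.07030/(2·0.7349) = 0.04784

Final: 0.04784


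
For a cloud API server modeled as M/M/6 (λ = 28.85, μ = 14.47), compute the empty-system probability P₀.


a = λ/μ = 28.85/14.47 = 1.9938; ρ = a/c = 0.3323
Σ_{k=0}^{5} a^k/k! (terms k=0..5) = 1.00000 + 1.99378 + 1.98758 + 1.32093 + 0.65841 + 0.26255 = 7.22325
Tail: a^6/(6!(1−ρ)) = 62.81505/(720·0.6677) = 0.13066
P₀ = 1/(7.22325 + 0.13066) = 1/7.35391 = 0.135982

Final: 0.135982


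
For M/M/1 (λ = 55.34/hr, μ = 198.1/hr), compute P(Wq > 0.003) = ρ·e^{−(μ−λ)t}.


ρ = 55.34/198.1 = 0.2794
P(Wq > t) = ρ·e^{−(μ−λ)t} = 0.2794·e^{−0.4283}
= 0.2794·0.651629 = 0.182035

Final: 0.182035


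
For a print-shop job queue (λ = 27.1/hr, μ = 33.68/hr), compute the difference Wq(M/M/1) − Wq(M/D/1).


ρ = 27.1/33.68 = 0.8046
Wq(M/M/1) = ρ/(μ−λ) = 0.8046/6.58 = 0.12228 hr
Wq(M/D/1) = ρ/(2(μ−λ)) = 0.06114 hr
Savings = 0.12228 − 0.06114 = 0.06114 hr

Final: 0.06114 hr


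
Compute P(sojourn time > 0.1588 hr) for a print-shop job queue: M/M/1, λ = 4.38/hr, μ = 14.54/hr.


W ~ Exponential(μ−λ) for M/M/1.
μ − λ = 14.54 − 4.38 = 10.1600
P(W > t) = e^{−(μ−λ)t} = e^{−1.6134} = 0.199208

Final: 0.199208


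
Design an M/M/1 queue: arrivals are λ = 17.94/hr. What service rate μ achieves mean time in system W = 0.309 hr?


W = 1/(μ−λ) ⇒ μ − λ = 1/W = 1/0.309 = 3.2362
μ = λ + 1/W = 17.94 + 3.2362 = 21.1762 per hr

Final: 21.1762 /hr


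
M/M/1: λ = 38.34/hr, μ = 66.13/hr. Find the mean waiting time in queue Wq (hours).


ρ = 38.34/66.13 = 0.5798
Wq = ρ/(μ−λ) = 0.5798/(66.13 − 38.34) = 0.5798/27.79 = 0.02086 hr

Final: 0.02086 hr


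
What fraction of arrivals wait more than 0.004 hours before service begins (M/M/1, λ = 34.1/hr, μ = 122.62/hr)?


ρ = 34.1/122.62 = 0.2781
P(Wq > t) = ρ·e^{−(μ−λ)t} = 0.2781·e^{−0.3541}
= 0.2781·0.701819 = 0.195172

Final: 0.195172


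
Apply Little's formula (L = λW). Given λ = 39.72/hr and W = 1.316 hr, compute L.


L = λW = 39.72·1.316 = 52.2715

Final: 52.2715


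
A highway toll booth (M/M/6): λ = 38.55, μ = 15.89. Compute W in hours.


a = 2.4261; ρ = 0.4043; P₀ = 0.087966
Lq = P₀·a^c·ρ/(c!(1−ρ)²) = 0.02839
Wq = Lq/λ = 0.02839/38.55 = 0.0007364 hr
W = Wq + 1/μ = 0.0007364 + 0.06293 = 0.06367 hr

Final: 0.06367 hr


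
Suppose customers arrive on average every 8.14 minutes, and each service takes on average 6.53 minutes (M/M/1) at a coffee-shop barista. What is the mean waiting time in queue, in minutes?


λ = 60/8.14 = 7.3710 /hr
μ = 60/6.53 = 9.1884 /hr
ρ = λ/μ = 7.3710/9.1884 = 0.8022
Wq = ρ/(μ−λ) = 0.8022/(9.1884−7.3710) = 0.44142 hr
In minutes: 0.44142·60 = 26.485 min

Final: 26.485 min


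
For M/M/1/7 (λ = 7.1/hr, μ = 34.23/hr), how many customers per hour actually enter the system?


ρ = 0.2074; P_K = (1−ρ)ρ^7/(1−ρ^8) = 0.00001309
λ_eff = λ(1 − P_K) = 7.1·(1 − 0.00001309) = 7.1·0.999987 = 7.0999 /hr

Final: 7.0999 /hr


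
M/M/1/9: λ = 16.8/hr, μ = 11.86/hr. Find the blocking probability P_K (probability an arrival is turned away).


ρ = λ/μ = 16.8/11.86 = 1.4165
P_K = (1−ρ)ρ^K/(1−ρ^(K+1)) = (-0.4165·22.962614)/(1 − 32.527144)
= -9.564529/-31.527144 = 0.303374

Final: 0.303374


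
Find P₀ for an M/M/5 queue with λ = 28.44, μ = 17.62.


a = λ/μ = 28.44/17.62 = 1.6141; ρ = a/c = 0.3228
Σ_{k=0}^{4} a^k/k! (terms k=0..4) = 1.00000 + 1.61407 + 1.30262 + 0.70084 + 0.28280 = 4.90034
Tail: a^5/(5!(1−ρ)) = 10.95515/(120·0.6772) = 0.13481
P₀ = 1/(4.90034 + 0.13481) = 1/5.03515 = 0.198604

Final: 0.198604


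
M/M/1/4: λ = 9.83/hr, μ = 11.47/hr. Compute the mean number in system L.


ρ = 9.83/11.47 = 0.8570
L = ρ[1 − (K+1)ρ^K + Kρ^(K+1)] / [(1−ρ)(1−ρ^(K+1))]
Numerator: 0.8570·(1 − 5·0.539461 + 4·0.462328) = 0.130272
Denominator: (0.1430)·(0.537672) = 0.076877
L = 0.130272/0.076877 = 1.6945

Final: 1.6945


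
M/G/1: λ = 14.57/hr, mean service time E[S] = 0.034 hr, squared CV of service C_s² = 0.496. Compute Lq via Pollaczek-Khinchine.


ρ = λ·E[S] = 14.57·0.034 = 0.4954
Lq = ρ²(1+C_s²)/(2(1−ρ)) = 0.2454·(1+0.496)/(2·0.5046)
= 0.2454·1.4960/1.0092 = 0.36376

Final: 0.36376


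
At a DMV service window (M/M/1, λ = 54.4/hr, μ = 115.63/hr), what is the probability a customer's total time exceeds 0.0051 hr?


W ~ Exponential(μ−λ) for M/M/1.
μ − λ = 115.63 − 54.4 = 61.2300
P(W > t) = e^{−(μ−λ)t} = e^{−0.3123} = 0.731782

Final: 0.731782


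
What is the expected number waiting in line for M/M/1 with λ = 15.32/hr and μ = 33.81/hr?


ρ = 15.32/33.81 = 0.4531
Lq = ρ²/(1−ρ) = 0.2053/0.5469 = 0.3754

Final: 0.3754


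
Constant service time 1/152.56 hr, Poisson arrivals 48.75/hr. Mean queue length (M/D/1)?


ρ = 48.75/152.56 = 0.3195
M/D/1: Lq = ρ²/(2(1−ρ)) = 0.1021/(2·0.6805) = 0.07503

Final: 0.07503


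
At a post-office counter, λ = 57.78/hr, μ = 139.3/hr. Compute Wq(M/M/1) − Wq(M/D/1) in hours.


ρ = 57.78/139.3 = 0.4148
Wq(M/M/1) = ρ/(μ−λ) = 0.4148/81.52 = 0.005088 hr
Wq(M/D/1) = ρ/(2(μ−λ)) = 0.002544 hr
Savings = 0.005088 − 0.002544 = 0.002544 hr

Final: 0.002544 hr


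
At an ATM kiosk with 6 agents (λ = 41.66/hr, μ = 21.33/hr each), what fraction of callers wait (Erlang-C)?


a = λ/μ = 1.9531; ρ = a/6 = 0.3255
P₀ = 0.141650 (from M/M/c formula)
C(c,a) = [a^c/(c!(1−ρ))]·P₀ = [55.50990/(720·0.6745)]·0.141650
= 0.11431·0.141650 = 0.016191

Final: 0.016191


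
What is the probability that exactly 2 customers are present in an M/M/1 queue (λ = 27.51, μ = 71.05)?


ρ = 27.51/71.05 = 0.3872
P_n = (1−ρ)·ρ^n = (1 − 0.3872)·0.3872^2 = 0.6128·0.149918 = 0.091871

Final: 0.091871


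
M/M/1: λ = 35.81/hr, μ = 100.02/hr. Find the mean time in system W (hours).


W = 1/(μ−λ) = 1/(100.02 − 35.81) = 1/64.21 = 0.01557 hr

Final: 0.01557 hr


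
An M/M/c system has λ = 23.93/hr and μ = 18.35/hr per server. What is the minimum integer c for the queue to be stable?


Stability requires cμ > λ ⇔ c > λ/μ.
λ/μ = 23.93/18.35 = 1.3041
Minimum integer c = ⌊1.3041⌋ + 1 = 2
Check: 2·18.35 = 36.70 > 23.93, while 1·18.35 = 18.35 ≤ 23.93

Final: 2 servers


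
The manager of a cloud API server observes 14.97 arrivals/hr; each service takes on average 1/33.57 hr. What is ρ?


ρ = λ/μ = 14.97/33.57 = 0.4459

Final: 0.4459


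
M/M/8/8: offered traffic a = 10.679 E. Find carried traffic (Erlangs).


B(8,10.679) = 0.369001 (Erlang-B)
Carried load = a(1 − B) = 10.679·(1 − 0.369001) = 10.679·0.630999 = 6.7384 E

Final: 6.7384 Erlangs


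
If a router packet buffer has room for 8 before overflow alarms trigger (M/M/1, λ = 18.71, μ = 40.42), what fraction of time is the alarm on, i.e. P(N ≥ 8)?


ρ = 18.71/40.42 = 0.4629
P(N ≥ n) = ρ^n = 0.4629^8 = 0.002108

Final: 0.002108


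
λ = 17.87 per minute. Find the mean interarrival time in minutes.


Mean interarrival time = 1/λ = 1/17.87 minute = 0.05596 minute
In minutes: 0.05596 × 1 = 0.05596 min

Final: 0.05596 min


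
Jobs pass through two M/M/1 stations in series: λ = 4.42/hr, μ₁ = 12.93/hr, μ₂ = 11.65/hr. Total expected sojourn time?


Each node sees arrival rate λ = 4.42/hr (tandem ⇒ throughput preserved).
W₁ = 1/(μ₁−λ) = 1/(12.93−4.42) = 0.11751 hr
W₂ = 1/(μ₂−λ) = 1/(11.65−4.42) = 0.13831 hr
W_total = W₁ + W₂ = 0.11751 + 0.13831 = 0.25582 hr

Final: 0.25582 hr


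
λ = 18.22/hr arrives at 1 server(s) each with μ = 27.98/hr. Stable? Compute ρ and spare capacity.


Total capacity cμ = 1·27.98 = 27.98/hr
ρ = λ/(cμ) = 18.22/27.98 = 0.6512
Stable ⇔ ρ < 1: YES
Spare capacity = cμ − λ = 27.98 − 18.22 = 9.76/hr

Final: ρ = 0.6512; stable; margin = 9.76/hr


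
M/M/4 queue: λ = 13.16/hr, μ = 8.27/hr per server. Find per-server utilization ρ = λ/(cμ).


ρ = λ/(cμ) = 13.16/(4·8.27) = 13.16/33.08 = 0.3978

Final: 0.3978


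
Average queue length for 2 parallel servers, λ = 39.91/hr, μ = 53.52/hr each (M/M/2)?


a = λ/μ = 0.7457; ρ = a/2 = 0.3729
P₀ = 0.456822
Lq = P₀·a^c·ρ / (c!·(1−ρ)²) = 0.456822·0.55607·0.3729/(2·0.39332)
= 0.12040

Final: 0.12040


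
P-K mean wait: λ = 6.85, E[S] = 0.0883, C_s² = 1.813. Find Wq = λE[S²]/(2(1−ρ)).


ρ = λ·E[S] = 6.85·0.0883 = 0.6049
E[S²] = E[S]²(1+C_s²) = 0.0883²·(1+1.813) = 0.021933
Wq = λ·E[S²]/(2(1−ρ)) = 6.85·0.021933/(2·0.3951) = 0.19011 hr

Final: 0.19011 hr


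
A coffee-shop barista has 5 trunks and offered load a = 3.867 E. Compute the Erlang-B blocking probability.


B(c,a) = (a^c/c!) / Σ_{k=0}^{c} a^k/k!
a^5/5! = 7.205923
Σ terms (k=0..5): 1.00000 + 3.86700 + 7.47684 + 9.63765 + 9.31720 + 7.20592 = 38.504621
B = 7.205923/38.504621 = 0.187144

Final: 0.187144


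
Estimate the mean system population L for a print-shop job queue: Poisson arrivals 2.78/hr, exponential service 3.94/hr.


ρ = λ/μ = 2.78/3.94 = 0.7056
L = ρ/(1−ρ) = 0.7056/(1 − 0.7056) = 0.7056/0.2944 = 2.3966

Final: 2.3966


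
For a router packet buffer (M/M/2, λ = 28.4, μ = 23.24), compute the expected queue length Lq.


a = λ/μ = 1.2220; ρ = a/2 = 0.6110
P₀ = 0.241453
Lq = P₀·a^c·ρ / (c!·(1−ρ)²) = 0.241453·1.49336·0.6110/(2·0.15131)
= 0.72804

Final: 0.72804


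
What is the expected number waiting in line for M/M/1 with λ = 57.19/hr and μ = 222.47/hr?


ρ = 57.19/222.47 = 0.2571
Lq = ρ²/(1−ρ) = 0.06608/0.7429 = 0.08895

Final: 0.08895


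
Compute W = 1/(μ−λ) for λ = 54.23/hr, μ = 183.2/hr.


W = 1/(μ−λ) = 1/(183.2 − 54.23) = 1/128.97 = 0.007754 hr

Final: 0.007754 hr


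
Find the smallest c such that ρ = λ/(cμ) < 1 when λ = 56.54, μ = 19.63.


Stability requires cμ > λ ⇔ c > λ/μ.
λ/μ = 56.54/19.63 = 2.8803
Minimum integer c = ⌊2.8803⌋ + 1 = 3
Check: 3·19.63 = 58.89 > 56.54, while 2·19.63 = 39.26 ≤ 56.54

Final: 3 servers


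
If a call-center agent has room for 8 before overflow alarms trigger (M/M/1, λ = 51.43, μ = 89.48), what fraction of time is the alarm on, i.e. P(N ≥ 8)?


ρ = 51.43/89.48 = 0.5748
P(N ≥ n) = ρ^n = 0.5748^8 = 0.011910

Final: 0.011910


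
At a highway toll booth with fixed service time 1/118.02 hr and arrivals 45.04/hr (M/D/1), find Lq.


ρ = 45.04/118.02 = 0.3816
M/D/1: Lq = ρ²/(2(1−ρ)) = 0.1456/(2·0.6184) = 0.11776

Final: 0.11776


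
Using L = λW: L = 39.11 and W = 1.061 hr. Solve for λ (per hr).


λ = L/W = 39.11/1.061 = 36.8615 /hr

Final: 36.8615 /hr


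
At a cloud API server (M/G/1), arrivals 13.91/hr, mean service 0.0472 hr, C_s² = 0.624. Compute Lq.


ρ = λ·E[S] = 13.91·0.0472 = 0.6566
Lq = ρ²(1+C_s²)/(2(1−ρ)) = 0.4311·(1+0.624)/(2·0.3434)
= 0.4311·1.6240/0.6869 = 1.01914

Final: 1.01914


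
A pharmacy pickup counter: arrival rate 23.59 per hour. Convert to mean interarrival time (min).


Mean interarrival time = 1/λ = 1/23.59 hour = 0.04239 hour
In minutes: 0.04239 × 60 = 2.5435 min

Final: 2.5435 min


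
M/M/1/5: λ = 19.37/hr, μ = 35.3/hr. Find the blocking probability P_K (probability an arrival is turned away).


ρ = λ/μ = 19.37/35.3 = 0.5487
P_K = (1−ρ)ρ^K/(1−ρ^(K+1)) = (0.4513·0.049748)/(1 − 0.027298)
= 0.022450/0.972702 = 0.023080

Final: 0.023080


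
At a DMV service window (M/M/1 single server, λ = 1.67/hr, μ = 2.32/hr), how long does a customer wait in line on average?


ρ = 1.67/2.32 = 0.7198
Wq = ρ/(μ−λ) = 0.7198/(2.32 − 1.67) = 0.7198/0.6500 = 1.1074 hr

Final: 1.1074 hr


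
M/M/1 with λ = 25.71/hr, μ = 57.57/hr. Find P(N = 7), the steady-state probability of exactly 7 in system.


ρ = 25.71/57.57 = 0.4466
P_n = (1−ρ)·ρ^n = (1 − 0.4466)·0.4466^7 = 0.5534·0.003543 = 0.001961

Final: 0.001961


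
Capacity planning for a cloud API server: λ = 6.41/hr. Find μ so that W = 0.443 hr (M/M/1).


W = 1/(μ−λ) ⇒ μ − λ = 1/W = 1/0.443 = 2.2573
μ = λ + 1/W = 6.41 + 2.2573 = 8.6673 per hr

Final: 8.6673 /hr


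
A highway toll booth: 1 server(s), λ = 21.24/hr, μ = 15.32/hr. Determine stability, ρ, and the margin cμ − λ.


Total capacity cμ = 1·15.32 = 15.32/hr
ρ = λ/(cμ) = 21.24/15.32 = 1.3864
Stable ⇔ ρ < 1: NO
Spare capacity = cμ − λ = 15.32 − 21.24 = -5.92/hr

Final: ρ = 1.3864; unstable; margin = -5.92/hr


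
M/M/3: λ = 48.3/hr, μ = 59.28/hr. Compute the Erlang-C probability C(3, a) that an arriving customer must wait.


a = λ/μ = 0.8148; ρ = a/3 = 0.2716
P₀ = 0.440437 (from M/M/c formula)
C(c,a) = [a^c/(c!(1−ρ))]·P₀ = [0.54090/(6·0.7284)]·0.440437
= 0.12376·0.440437 = 0.054510

Final: 0.054510


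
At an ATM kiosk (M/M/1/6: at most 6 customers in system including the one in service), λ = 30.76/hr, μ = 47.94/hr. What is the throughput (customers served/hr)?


ρ = 0.6416; P_K = (1−ρ)ρ^6/(1−ρ^7) = 0.026179
λ_eff = λ(1 − P_K) = 30.76·(1 − 0.026179) = 30.76·0.973821 = 29.9547 /hr

Final: 29.9547 /hr


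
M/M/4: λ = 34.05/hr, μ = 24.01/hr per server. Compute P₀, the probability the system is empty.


a = λ/μ = 34.05/24.01 = 1.4182; ρ = a/c = 0.3545
Σ_{k=0}^{3} a^k/k! (terms k=0..3) = 1.00000 + 1.41816 + 1.00559 + 0.47536 = 3.89911
Tail: a^4/(4!(1−ρ)) = 4.04483/(24·0.6455) = 0.26111
P₀ = 1/(3.89911 + 0.26111) = 1/4.16022 = 0.240372

Final: 0.240372


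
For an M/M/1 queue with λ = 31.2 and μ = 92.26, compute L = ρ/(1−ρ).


ρ = λ/μ = 31.2/92.26 = 0.3382
L = ρ/(1−ρ) = 0.3382/(1 − 0.3382) = 0.3382/0.6618 = 0.5110

Final: 0.5110


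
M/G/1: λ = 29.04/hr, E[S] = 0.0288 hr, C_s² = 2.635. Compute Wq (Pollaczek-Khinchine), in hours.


ρ = λ·E[S] = 29.04·0.0288 = 0.8364
E[S²] = E[S]²(1+C_s²) = 0.0288²·(1+2.635) = 0.003015
Wq = λ·E[S²]/(2(1−ρ)) = 29.04·0.003015/(2·0.1636) = 0.26751 hr

Final: 0.26751 hr


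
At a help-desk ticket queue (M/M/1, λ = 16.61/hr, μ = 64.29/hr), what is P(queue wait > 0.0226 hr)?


ρ = 16.61/64.29 = 0.2584
P(Wq > t) = ρ·e^{−(μ−λ)t} = 0.2584·e^{−1.0776}
= 0.2584·0.340422 = 0.087952

Final: 0.087952


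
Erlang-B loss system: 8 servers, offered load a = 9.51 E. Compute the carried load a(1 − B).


B(8,9.51) = 0.314817 (Erlang-B)
Carried load = a(1 − B) = 9.51·(1 − 0.314817) = 9.51·0.685183 = 6.5161 E

Final: 6.5161 Erlangs


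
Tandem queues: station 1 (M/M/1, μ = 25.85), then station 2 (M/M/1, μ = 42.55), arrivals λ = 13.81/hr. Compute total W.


Each node sees arrival rate λ = 13.81/hr (tandem ⇒ throughput preserved).
W₁ = 1/(μ₁−λ) = 1/(25.85−13.81) = 0.08306 hr
W₂ = 1/(μ₂−λ) = 1/(42.55−13.81) = 0.03479 hr
W_total = W₁ + W₂ = 0.08306 + 0.03479 = 0.11785 hr

Final: 0.11785 hr


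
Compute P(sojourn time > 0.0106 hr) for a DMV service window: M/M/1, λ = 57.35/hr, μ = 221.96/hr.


W ~ Exponential(μ−λ) for M/M/1.
μ − λ = 221.96 − 57.35 = 164.6100
P(W > t) = e^{−(μ−λ)t} = e^{−1.7449} = 0.174668

Final: 0.174668


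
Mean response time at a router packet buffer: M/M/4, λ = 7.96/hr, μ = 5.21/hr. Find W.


a = 1.5278; ρ = 0.3820; P₀ = 0.214744
Lq = P₀·a^c·ρ/(c!(1−ρ)²) = 0.04875
Wq = Lq/λ = 0.04875/7.96 = 0.006125 hr
W = Wq + 1/μ = 0.006125 + 0.19194 = 0.19806 hr

Final: 0.19806 hr


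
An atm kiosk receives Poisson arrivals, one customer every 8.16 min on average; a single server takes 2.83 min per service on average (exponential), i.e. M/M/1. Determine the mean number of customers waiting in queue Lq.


λ = 60/8.16 = 7.3529 /hr
μ = 60/2.83 = 21.2014 /hr
ρ = λ/μ = 7.3529/21.2014 = 0.3468
Lq = ρ²/(1−ρ) = 0.1203/0.6532 = 0.1841

Final: 0.1841


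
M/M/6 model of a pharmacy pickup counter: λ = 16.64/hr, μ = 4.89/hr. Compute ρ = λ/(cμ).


ρ = λ/(cμ) = 16.64/(6·4.89) = 16.64/29.34 = 0.5671

Final: 0.5671


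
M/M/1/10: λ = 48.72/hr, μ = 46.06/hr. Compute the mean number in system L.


ρ = 48.72/46.06 = 1.0578
L = ρ[1 − (K+1)ρ^K + Kρ^(K+1)] / [(1−ρ)(1−ρ^(K+1))]
Numerator: 1.0578·(1 − 11·1.753208 + 10·1.854457) = 0.274257
Denominator: (-0.05775)·(-0.854457) = 0.049346
L = 0.274257/0.049346 = 5.5579

Final: 5.5579


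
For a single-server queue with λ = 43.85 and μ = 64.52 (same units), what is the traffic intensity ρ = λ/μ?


ρ = λ/μ = 43.85/64.52 = 0.6796

Final: 0.6796


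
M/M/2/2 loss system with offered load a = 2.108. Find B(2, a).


B(c,a) = (a^c/c!) / Σ_{k=0}^{c} a^k/k!
a^2/2! = 2.221832
Σ terms (k=0..2): 1.00000 + 2.10800 + 2.22183 = 5.329832
B = 2.221832/5.329832 = 0.416867

Final: 0.416867
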